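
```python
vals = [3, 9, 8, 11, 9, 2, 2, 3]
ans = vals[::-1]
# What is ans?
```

vals has length 8. The slice vals[::-1] selects indices [7, 6, 5, 4, 3, 2, 1, 0] (7->3, 6->2, 5->2, 4->9, 3->11, 2->8, 1->9, 0->3), giving [3, 2, 2, 9, 11, 8, 9, 3].

[3, 2, 2, 9, 11, 8, 9, 3]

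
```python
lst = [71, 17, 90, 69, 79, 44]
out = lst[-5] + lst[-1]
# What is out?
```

lst has length 6. Negative index -5 maps to positive index 6 + (-5) = 1. lst[1] = 17.
lst has length 6. Negative index -1 maps to positive index 6 + (-1) = 5. lst[5] = 44.
Sum: 17 + 44 = 61.

61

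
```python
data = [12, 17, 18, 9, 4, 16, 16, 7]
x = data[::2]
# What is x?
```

data has length 8. The slice data[::2] selects indices [0, 2, 4, 6] (0->12, 2->18, 4->4, 6->16), giving [12, 18, 4, 16].

[12, 18, 4, 16]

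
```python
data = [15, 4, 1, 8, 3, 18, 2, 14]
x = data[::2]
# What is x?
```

data has length 8. The slice data[::2] selects indices [0, 2, 4, 6] (0->15, 2->1, 4->3, 6->2), giving [15, 1, 3, 2].

[15, 1, 3, 2]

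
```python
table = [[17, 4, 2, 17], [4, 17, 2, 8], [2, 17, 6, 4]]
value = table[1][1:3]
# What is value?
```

table[1] = [4, 17, 2, 8]. table[1] has length 4. The slice table[1][1:3] selects indices [1, 2] (1->17, 2->2), giving [17, 2].

[17, 2]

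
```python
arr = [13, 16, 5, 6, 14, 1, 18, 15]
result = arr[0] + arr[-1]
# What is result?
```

arr has length 8. arr[0] = 13.
arr has length 8. Negative index -1 maps to positive index 8 + (-1) = 7. arr[7] = 15.
Sum: 13 + 15 = 28.

28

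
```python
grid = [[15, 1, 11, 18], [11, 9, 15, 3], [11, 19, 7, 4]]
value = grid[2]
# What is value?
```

grid has 3 rows. Row 2 is [11, 19, 7, 4].

[11, 19, 7, 4]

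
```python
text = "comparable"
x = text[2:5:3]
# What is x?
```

text has length 10. The slice text[2:5:3] selects indices [2] (2->'m'), giving 'm'.

'm'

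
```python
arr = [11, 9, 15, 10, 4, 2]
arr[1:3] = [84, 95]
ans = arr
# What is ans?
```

arr starts as [11, 9, 15, 10, 4, 2] (length 6). The slice arr[1:3] covers indices [1, 2] with values [9, 15]. Replacing that slice with [84, 95] (same length) produces [11, 84, 95, 10, 4, 2].

[11, 84, 95, 10, 4, 2]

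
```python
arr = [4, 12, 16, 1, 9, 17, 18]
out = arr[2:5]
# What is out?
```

arr has length 7. The slice arr[2:5] selects indices [2, 3, 4] (2->16, 3->1, 4->9), giving [16, 1, 9].

[16, 1, 9]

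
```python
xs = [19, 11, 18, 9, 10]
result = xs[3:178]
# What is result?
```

xs has length 5. The slice xs[3:178] selects indices [3, 4] (3->9, 4->10), giving [9, 10].

[9, 10]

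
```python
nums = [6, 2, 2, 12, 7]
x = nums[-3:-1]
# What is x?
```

nums has length 5. The slice nums[-3:-1] selects indices [2, 3] (2->2, 3->12), giving [2, 12].

[2, 12]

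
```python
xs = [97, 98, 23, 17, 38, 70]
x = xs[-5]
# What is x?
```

xs has length 6. Negative index -5 maps to positive index 6 + (-5) = 1. xs[1] = 98.

98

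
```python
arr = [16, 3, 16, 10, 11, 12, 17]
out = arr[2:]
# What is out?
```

arr has length 7. The slice arr[2:] selects indices [2, 3, 4, 5, 6] (2->16, 3->10, 4->11, 5->12, 6->17), giving [16, 10, 11, 12, 17].

[16, 10, 11, 12, 17]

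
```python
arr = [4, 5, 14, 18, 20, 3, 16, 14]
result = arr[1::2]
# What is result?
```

arr has length 8. The slice arr[1::2] selects indices [1, 3, 5, 7] (1->5, 3->18, 5->3, 7->14), giving [5, 18, 3, 14].

[5, 18, 3, 14]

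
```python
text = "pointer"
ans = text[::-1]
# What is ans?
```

text has length 7. The slice text[::-1] selects indices [6, 5, 4, 3, 2, 1, 0] (6->'r', 5->'e', 4->'t', 3->'n', 2->'i', 1->'o', 0->'p'), giving 'retniop'.

'retniop'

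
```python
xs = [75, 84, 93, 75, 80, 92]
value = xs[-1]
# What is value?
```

xs has length 6. Negative index -1 maps to positive index 6 + (-1) = 5. xs[5] = 92.

92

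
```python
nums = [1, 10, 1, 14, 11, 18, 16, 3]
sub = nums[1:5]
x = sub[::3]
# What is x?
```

nums has length 8. The slice nums[1:5] selects indices [1, 2, 3, 4] (1->10, 2->1, 3->14, 4->11), giving [10, 1, 14, 11]. So sub = [10, 1, 14, 11]. sub has length 4. The slice sub[::3] selects indices [0, 3] (0->10, 3->11), giving [10, 11].

[10, 11]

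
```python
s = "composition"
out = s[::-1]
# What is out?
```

s has length 11. The slice s[::-1] selects indices [10, 9, 8, 7, 6, 5, 4, 3, 2, 1, 0] (10->'n', 9->'o', 8->'i', 7->'t', 6->'i', 5->'s', 4->'o', 3->'p', 2->'m', 1->'o', 0->'c'), giving 'noitisopmoc'.

'noitisopmoc'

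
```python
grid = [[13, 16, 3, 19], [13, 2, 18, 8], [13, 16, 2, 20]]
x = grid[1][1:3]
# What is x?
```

grid[1] = [13, 2, 18, 8]. grid[1] has length 4. The slice grid[1][1:3] selects indices [1, 2] (1->2, 2->18), giving [2, 18].

[2, 18]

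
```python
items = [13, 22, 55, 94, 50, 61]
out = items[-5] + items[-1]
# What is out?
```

items has length 6. Negative index -5 maps to positive index 6 + (-5) = 1. items[1] = 22.
items has length 6. Negative index -1 maps to positive index 6 + (-1) = 5. items[5] = 61.
Sum: 22 + 61 = 83.

83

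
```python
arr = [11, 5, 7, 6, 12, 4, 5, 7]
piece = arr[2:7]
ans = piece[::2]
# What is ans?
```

arr has length 8. The slice arr[2:7] selects indices [2, 3, 4, 5, 6] (2->7, 3->6, 4->12, 5->4, 6->5), giving [7, 6, 12, 4, 5]. So piece = [7, 6, 12, 4, 5]. piece has length 5. The slice piece[::2] selects indices [0, 2, 4] (0->7, 2->12, 4->5), giving [7, 12, 5].

[7, 12, 5]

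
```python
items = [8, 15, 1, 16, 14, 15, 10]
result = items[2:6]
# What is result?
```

items has length 7. The slice items[2:6] selects indices [2, 3, 4, 5] (2->1, 3->16, 4->14, 5->15), giving [1, 16, 14, 15].

[1, 16, 14, 15]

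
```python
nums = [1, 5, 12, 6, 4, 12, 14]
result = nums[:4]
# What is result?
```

nums has length 7. The slice nums[:4] selects indices [0, 1, 2, 3] (0->1, 1->5, 2->12, 3->6), giving [1, 5, 12, 6].

[1, 5, 12, 6]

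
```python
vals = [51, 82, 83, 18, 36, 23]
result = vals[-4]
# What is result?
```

vals has length 6. Negative index -4 maps to positive index 6 + (-4) = 2. vals[2] = 83.

83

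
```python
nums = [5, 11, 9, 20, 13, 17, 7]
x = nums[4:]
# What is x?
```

nums has length 7. The slice nums[4:] selects indices [4, 5, 6] (4->13, 5->17, 6->7), giving [13, 17, 7].

[13, 17, 7]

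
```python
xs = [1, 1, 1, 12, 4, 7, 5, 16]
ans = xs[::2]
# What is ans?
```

xs has length 8. The slice xs[::2] selects indices [0, 2, 4, 6] (0->1, 2->1, 4->4, 6->5), giving [1, 1, 4, 5].

[1, 1, 4, 5]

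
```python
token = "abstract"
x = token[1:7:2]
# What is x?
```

token has length 8. The slice token[1:7:2] selects indices [1, 3, 5] (1->'b', 3->'t', 5->'a'), giving 'bta'.

'bta'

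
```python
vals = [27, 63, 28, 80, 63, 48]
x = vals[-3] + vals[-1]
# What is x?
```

vals has length 6. Negative index -3 maps to positive index 6 + (-3) = 3. vals[3] = 80.
vals has length 6. Negative index -1 maps to positive index 6 + (-1) = 5. vals[5] = 48.
Sum: 80 + 48 = 128.

128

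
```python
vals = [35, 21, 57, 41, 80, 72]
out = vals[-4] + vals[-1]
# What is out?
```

vals has length 6. Negative index -4 maps to positive index 6 + (-4) = 2. vals[2] = 57.
vals has length 6. Negative index -1 maps to positive index 6 + (-1) = 5. vals[5] = 72.
Sum: 57 + 72 = 129.

129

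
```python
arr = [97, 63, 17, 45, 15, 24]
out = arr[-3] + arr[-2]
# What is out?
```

arr has length 6. Negative index -3 maps to positive index 6 + (-3) = 3. arr[3] = 45.
arr has length 6. Negative index -2 maps to positive index 6 + (-2) = 4. arr[4] = 15.
Sum: 45 + 15 = 60.

60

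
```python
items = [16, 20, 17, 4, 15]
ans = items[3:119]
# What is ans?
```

items has length 5. The slice items[3:119] selects indices [3, 4] (3->4, 4->15), giving [4, 15].

[4, 15]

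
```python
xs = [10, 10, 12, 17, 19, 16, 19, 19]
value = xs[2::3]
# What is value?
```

xs has length 8. The slice xs[2::3] selects indices [2, 5] (2->12, 5->16), giving [12, 16].

[12, 16]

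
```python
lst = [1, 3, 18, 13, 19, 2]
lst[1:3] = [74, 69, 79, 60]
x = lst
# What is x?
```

lst starts as [1, 3, 18, 13, 19, 2] (length 6). The slice lst[1:3] covers indices [1, 2] with values [3, 18]. Replacing that slice with [74, 69, 79, 60] (different length) produces [1, 74, 69, 79, 60, 13, 19, 2].

[1, 74, 69, 79, 60, 13, 19, 2]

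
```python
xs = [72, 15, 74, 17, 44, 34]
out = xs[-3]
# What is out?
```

xs has length 6. Negative index -3 maps to positive index 6 + (-3) = 3. xs[3] = 17.

17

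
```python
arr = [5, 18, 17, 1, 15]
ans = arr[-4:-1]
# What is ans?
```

arr has length 5. The slice arr[-4:-1] selects indices [1, 2, 3] (1->18, 2->17, 3->1), giving [18, 17, 1].

[18, 17, 1]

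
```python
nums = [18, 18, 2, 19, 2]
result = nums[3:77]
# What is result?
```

nums has length 5. The slice nums[3:77] selects indices [3, 4] (3->19, 4->2), giving [19, 2].

[19, 2]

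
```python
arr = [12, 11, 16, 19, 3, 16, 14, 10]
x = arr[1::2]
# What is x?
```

arr has length 8. The slice arr[1::2] selects indices [1, 3, 5, 7] (1->11, 3->19, 5->16, 7->10), giving [11, 19, 16, 10].

[11, 19, 16, 10]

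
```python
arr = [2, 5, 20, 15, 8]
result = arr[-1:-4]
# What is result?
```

arr has length 5. The slice arr[-1:-4] resolves to an empty index range, so the result is [].

[]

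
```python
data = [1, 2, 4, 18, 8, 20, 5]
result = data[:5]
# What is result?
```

data has length 7. The slice data[:5] selects indices [0, 1, 2, 3, 4] (0->1, 1->2, 2->4, 3->18, 4->8), giving [1, 2, 4, 18, 8].

[1, 2, 4, 18, 8]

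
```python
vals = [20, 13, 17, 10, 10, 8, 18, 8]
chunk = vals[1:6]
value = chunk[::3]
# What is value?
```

vals has length 8. The slice vals[1:6] selects indices [1, 2, 3, 4, 5] (1->13, 2->17, 3->10, 4->10, 5->8), giving [13, 17, 10, 10, 8]. So chunk = [13, 17, 10, 10, 8]. chunk has length 5. The slice chunk[::3] selects indices [0, 3] (0->13, 3->10), giving [13, 10].

[13, 10]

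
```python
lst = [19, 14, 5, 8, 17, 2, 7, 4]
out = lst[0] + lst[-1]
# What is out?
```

lst has length 8. lst[0] = 19.
lst has length 8. Negative index -1 maps to positive index 8 + (-1) = 7. lst[7] = 4.
Sum: 19 + 4 = 23.

23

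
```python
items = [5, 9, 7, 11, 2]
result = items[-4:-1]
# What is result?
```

items has length 5. The slice items[-4:-1] selects indices [1, 2, 3] (1->9, 2->7, 3->11), giving [9, 7, 11].

[9, 7, 11]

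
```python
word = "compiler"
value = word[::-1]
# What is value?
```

word has length 8. The slice word[::-1] selects indices [7, 6, 5, 4, 3, 2, 1, 0] (7->'r', 6->'e', 5->'l', 4->'i', 3->'p', 2->'m', 1->'o', 0->'c'), giving 'relipmoc'.

'relipmoc'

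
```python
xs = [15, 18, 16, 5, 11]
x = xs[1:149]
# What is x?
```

xs has length 5. The slice xs[1:149] selects indices [1, 2, 3, 4] (1->18, 2->16, 3->5, 4->11), giving [18, 16, 5, 11].

[18, 16, 5, 11]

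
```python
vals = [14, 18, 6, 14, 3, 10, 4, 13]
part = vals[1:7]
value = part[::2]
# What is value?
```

vals has length 8. The slice vals[1:7] selects indices [1, 2, 3, 4, 5, 6] (1->18, 2->6, 3->14, 4->3, 5->10, 6->4), giving [18, 6, 14, 3, 10, 4]. So part = [18, 6, 14, 3, 10, 4]. part has length 6. The slice part[::2] selects indices [0, 2, 4] (0->18, 2->14, 4->10), giving [18, 14, 10].

[18, 14, 10]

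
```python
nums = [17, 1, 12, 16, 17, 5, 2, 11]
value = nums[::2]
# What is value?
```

nums has length 8. The slice nums[::2] selects indices [0, 2, 4, 6] (0->17, 2->12, 4->17, 6->2), giving [17, 12, 17, 2].

[17, 12, 17, 2]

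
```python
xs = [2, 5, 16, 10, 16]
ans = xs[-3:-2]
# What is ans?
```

xs has length 5. The slice xs[-3:-2] selects indices [2] (2->16), giving [16].

[16]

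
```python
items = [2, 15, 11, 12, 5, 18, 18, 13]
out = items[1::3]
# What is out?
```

items has length 8. The slice items[1::3] selects indices [1, 4, 7] (1->15, 4->5, 7->13), giving [15, 5, 13].

[15, 5, 13]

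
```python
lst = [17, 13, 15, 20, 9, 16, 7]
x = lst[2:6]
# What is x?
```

lst has length 7. The slice lst[2:6] selects indices [2, 3, 4, 5] (2->15, 3->20, 4->9, 5->16), giving [15, 20, 9, 16].

[15, 20, 9, 16]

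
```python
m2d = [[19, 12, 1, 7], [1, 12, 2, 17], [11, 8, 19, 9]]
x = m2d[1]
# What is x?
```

m2d has 3 rows. Row 1 is [1, 12, 2, 17].

[1, 12, 2, 17]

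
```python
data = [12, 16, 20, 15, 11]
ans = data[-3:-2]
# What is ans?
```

data has length 5. The slice data[-3:-2] selects indices [2] (2->20), giving [20].

[20]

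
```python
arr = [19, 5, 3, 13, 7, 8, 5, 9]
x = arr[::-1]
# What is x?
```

arr has length 8. The slice arr[::-1] selects indices [7, 6, 5, 4, 3, 2, 1, 0] (7->9, 6->5, 5->8, 4->7, 3->13, 2->3, 1->5, 0->19), giving [9, 5, 8, 7, 13, 3, 5, 19].

[9, 5, 8, 7, 13, 3, 5, 19]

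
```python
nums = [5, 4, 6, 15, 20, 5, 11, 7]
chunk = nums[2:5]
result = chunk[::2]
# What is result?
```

nums has length 8. The slice nums[2:5] selects indices [2, 3, 4] (2->6, 3->15, 4->20), giving [6, 15, 20]. So chunk = [6, 15, 20]. chunk has length 3. The slice chunk[::2] selects indices [0, 2] (0->6, 2->20), giving [6, 20].

[6, 20]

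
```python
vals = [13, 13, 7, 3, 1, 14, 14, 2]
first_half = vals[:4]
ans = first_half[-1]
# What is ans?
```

vals has length 8. The slice vals[:4] selects indices [0, 1, 2, 3] (0->13, 1->13, 2->7, 3->3), giving [13, 13, 7, 3]. So first_half = [13, 13, 7, 3]. Then first_half[-1] = 3.

3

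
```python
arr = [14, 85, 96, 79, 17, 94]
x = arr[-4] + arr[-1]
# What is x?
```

arr has length 6. Negative index -4 maps to positive index 6 + (-4) = 2. arr[2] = 96.
arr has length 6. Negative index -1 maps to positive index 6 + (-1) = 5. arr[5] = 94.
Sum: 96 + 94 = 190.

190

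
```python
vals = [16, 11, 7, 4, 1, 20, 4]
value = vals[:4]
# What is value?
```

vals has length 7. The slice vals[:4] selects indices [0, 1, 2, 3] (0->16, 1->11, 2->7, 3->4), giving [16, 11, 7, 4].

[16, 11, 7, 4]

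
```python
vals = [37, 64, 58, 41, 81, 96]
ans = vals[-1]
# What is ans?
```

vals has length 6. Negative index -1 maps to positive index 6 + (-1) = 5. vals[5] = 96.

96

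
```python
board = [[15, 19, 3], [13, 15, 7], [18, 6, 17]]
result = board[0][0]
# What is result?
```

board[0] = [15, 19, 3]. Taking column 0 of that row yields 15.

15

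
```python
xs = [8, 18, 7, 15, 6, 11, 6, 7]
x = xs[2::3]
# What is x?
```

xs has length 8. The slice xs[2::3] selects indices [2, 5] (2->7, 5->11), giving [7, 11].

[7, 11]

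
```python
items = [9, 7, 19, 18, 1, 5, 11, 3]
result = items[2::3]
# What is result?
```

items has length 8. The slice items[2::3] selects indices [2, 5] (2->19, 5->5), giving [19, 5].

[19, 5]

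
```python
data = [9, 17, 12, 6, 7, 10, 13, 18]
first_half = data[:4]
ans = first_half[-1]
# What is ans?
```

data has length 8. The slice data[:4] selects indices [0, 1, 2, 3] (0->9, 1->17, 2->12, 3->6), giving [9, 17, 12, 6]. So first_half = [9, 17, 12, 6]. Then first_half[-1] = 6.

6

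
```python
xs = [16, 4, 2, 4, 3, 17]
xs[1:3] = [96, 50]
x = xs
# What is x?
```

xs starts as [16, 4, 2, 4, 3, 17] (length 6). The slice xs[1:3] covers indices [1, 2] with values [4, 2]. Replacing that slice with [96, 50] (same length) produces [16, 96, 50, 4, 3, 17].

[16, 96, 50, 4, 3, 17]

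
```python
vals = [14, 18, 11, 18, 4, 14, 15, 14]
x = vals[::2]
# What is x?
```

vals has length 8. The slice vals[::2] selects indices [0, 2, 4, 6] (0->14, 2->11, 4->4, 6->15), giving [14, 11, 4, 15].

[14, 11, 4, 15]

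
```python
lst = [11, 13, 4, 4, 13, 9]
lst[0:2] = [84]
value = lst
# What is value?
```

lst starts as [11, 13, 4, 4, 13, 9] (length 6). The slice lst[0:2] covers indices [0, 1] with values [11, 13]. Replacing that slice with [84] (different length) produces [84, 4, 4, 13, 9].

[84, 4, 4, 13, 9]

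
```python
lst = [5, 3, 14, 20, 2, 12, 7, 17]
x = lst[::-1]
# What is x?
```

lst has length 8. The slice lst[::-1] selects indices [7, 6, 5, 4, 3, 2, 1, 0] (7->17, 6->7, 5->12, 4->2, 3->20, 2->14, 1->3, 0->5), giving [17, 7, 12, 2, 20, 14, 3, 5].

[17, 7, 12, 2, 20, 14, 3, 5]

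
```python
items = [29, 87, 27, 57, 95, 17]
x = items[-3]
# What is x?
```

items has length 6. Negative index -3 maps to positive index 6 + (-3) = 3. items[3] = 57.

57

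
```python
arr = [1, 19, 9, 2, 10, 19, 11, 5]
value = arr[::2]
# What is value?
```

arr has length 8. The slice arr[::2] selects indices [0, 2, 4, 6] (0->1, 2->9, 4->10, 6->11), giving [1, 9, 10, 11].

[1, 9, 10, 11]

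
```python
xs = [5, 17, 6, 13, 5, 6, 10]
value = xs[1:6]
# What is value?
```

xs has length 7. The slice xs[1:6] selects indices [1, 2, 3, 4, 5] (1->17, 2->6, 3->13, 4->5, 5->6), giving [17, 6, 13, 5, 6].

[17, 6, 13, 5, 6]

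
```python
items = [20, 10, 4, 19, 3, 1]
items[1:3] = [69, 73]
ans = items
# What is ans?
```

items starts as [20, 10, 4, 19, 3, 1] (length 6). The slice items[1:3] covers indices [1, 2] with values [10, 4]. Replacing that slice with [69, 73] (same length) produces [20, 69, 73, 19, 3, 1].

[20, 69, 73, 19, 3, 1]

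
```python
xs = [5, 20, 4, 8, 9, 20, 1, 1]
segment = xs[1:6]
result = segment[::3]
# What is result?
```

xs has length 8. The slice xs[1:6] selects indices [1, 2, 3, 4, 5] (1->20, 2->4, 3->8, 4->9, 5->20), giving [20, 4, 8, 9, 20]. So segment = [20, 4, 8, 9, 20]. segment has length 5. The slice segment[::3] selects indices [0, 3] (0->20, 3->9), giving [20, 9].

[20, 9]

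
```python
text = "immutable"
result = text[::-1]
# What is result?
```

text has length 9. The slice text[::-1] selects indices [8, 7, 6, 5, 4, 3, 2, 1, 0] (8->'e', 7->'l', 6->'b', 5->'a', 4->'t', 3->'u', 2->'m', 1->'m', 0->'i'), giving 'elbatummi'.

'elbatummi'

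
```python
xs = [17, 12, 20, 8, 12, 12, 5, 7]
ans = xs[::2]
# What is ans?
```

xs has length 8. The slice xs[::2] selects indices [0, 2, 4, 6] (0->17, 2->20, 4->12, 6->5), giving [17, 20, 12, 5].

[17, 20, 12, 5]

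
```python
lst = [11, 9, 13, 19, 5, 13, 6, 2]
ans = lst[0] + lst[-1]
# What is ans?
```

lst has length 8. lst[0] = 11.
lst has length 8. Negative index -1 maps to positive index 8 + (-1) = 7. lst[7] = 2.
Sum: 11 + 2 = 13.

13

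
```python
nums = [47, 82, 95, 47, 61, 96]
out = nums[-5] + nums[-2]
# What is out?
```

nums has length 6. Negative index -5 maps to positive index 6 + (-5) = 1. nums[1] = 82.
nums has length 6. Negative index -2 maps to positive index 6 + (-2) = 4. nums[4] = 61.
Sum: 82 + 61 = 143.

143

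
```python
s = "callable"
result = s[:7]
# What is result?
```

s has length 8. The slice s[:7] selects indices [0, 1, 2, 3, 4, 5, 6] (0->'c', 1->'a', 2->'l', 3->'l', 4->'a', 5->'b', 6->'l'), giving 'callabl'.

'callabl'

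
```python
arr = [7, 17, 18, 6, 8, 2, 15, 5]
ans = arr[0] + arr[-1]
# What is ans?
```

arr has length 8. arr[0] = 7.
arr has length 8. Negative index -1 maps to positive index 8 + (-1) = 7. arr[7] = 5.
Sum: 7 + 5 = 12.

12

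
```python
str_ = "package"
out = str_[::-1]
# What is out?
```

str_ has length 7. The slice str_[::-1] selects indices [6, 5, 4, 3, 2, 1, 0] (6->'e', 5->'g', 4->'a', 3->'k', 2->'c', 1->'a', 0->'p'), giving 'egakcap'.

'egakcap'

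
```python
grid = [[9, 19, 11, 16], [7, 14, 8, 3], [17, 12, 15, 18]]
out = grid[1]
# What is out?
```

grid has 3 rows. Row 1 is [7, 14, 8, 3].

[7, 14, 8, 3]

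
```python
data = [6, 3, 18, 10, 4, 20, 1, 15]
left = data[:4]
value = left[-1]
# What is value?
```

data has length 8. The slice data[:4] selects indices [0, 1, 2, 3] (0->6, 1->3, 2->18, 3->10), giving [6, 3, 18, 10]. So left = [6, 3, 18, 10]. Then left[-1] = 10.

10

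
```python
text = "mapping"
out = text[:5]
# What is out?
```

text has length 7. The slice text[:5] selects indices [0, 1, 2, 3, 4] (0->'m', 1->'a', 2->'p', 3->'p', 4->'i'), giving 'mappi'.

'mappi'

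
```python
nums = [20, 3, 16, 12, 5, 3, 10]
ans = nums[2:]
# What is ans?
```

nums has length 7. The slice nums[2:] selects indices [2, 3, 4, 5, 6] (2->16, 3->12, 4->5, 5->3, 6->10), giving [16, 12, 5, 3, 10].

[16, 12, 5, 3, 10]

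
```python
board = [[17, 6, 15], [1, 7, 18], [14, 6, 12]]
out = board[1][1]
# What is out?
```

board[1] = [1, 7, 18]. Taking column 1 of that row yields 7.

7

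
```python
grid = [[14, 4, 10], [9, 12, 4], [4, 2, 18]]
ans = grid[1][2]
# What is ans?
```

grid[1] = [9, 12, 4]. Taking column 2 of that row yields 4.

4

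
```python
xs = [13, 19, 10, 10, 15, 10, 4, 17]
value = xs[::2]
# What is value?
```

xs has length 8. The slice xs[::2] selects indices [0, 2, 4, 6] (0->13, 2->10, 4->15, 6->4), giving [13, 10, 15, 4].

[13, 10, 15, 4]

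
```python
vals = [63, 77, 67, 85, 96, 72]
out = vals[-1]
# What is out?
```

vals has length 6. Negative index -1 maps to positive index 6 + (-1) = 5. vals[5] = 72.

72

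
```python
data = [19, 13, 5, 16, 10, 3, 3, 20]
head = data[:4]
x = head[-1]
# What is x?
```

data has length 8. The slice data[:4] selects indices [0, 1, 2, 3] (0->19, 1->13, 2->5, 3->16), giving [19, 13, 5, 16]. So head = [19, 13, 5, 16]. Then head[-1] = 16.

16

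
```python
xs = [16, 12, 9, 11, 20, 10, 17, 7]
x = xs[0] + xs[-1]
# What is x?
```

xs has length 8. xs[0] = 16.
xs has length 8. Negative index -1 maps to positive index 8 + (-1) = 7. xs[7] = 7.
Sum: 16 + 7 = 23.

23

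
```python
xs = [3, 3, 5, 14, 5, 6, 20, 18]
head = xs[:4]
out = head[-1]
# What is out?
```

xs has length 8. The slice xs[:4] selects indices [0, 1, 2, 3] (0->3, 1->3, 2->5, 3->14), giving [3, 3, 5, 14]. So head = [3, 3, 5, 14]. Then head[-1] = 14.

14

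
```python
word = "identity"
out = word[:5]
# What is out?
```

word has length 8. The slice word[:5] selects indices [0, 1, 2, 3, 4] (0->'i', 1->'d', 2->'e', 3->'n', 4->'t'), giving 'ident'.

'ident'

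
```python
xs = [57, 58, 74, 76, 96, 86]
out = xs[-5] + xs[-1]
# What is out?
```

xs has length 6. Negative index -5 maps to positive index 6 + (-5) = 1. xs[1] = 58.
xs has length 6. Negative index -1 maps to positive index 6 + (-1) = 5. xs[5] = 86.
Sum: 58 + 86 = 144.

144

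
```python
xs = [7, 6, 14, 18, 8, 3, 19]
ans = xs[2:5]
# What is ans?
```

xs has length 7. The slice xs[2:5] selects indices [2, 3, 4] (2->14, 3->18, 4->8), giving [14, 18, 8].

[14, 18, 8]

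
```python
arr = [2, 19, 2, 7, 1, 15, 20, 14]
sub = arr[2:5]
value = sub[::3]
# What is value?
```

arr has length 8. The slice arr[2:5] selects indices [2, 3, 4] (2->2, 3->7, 4->1), giving [2, 7, 1]. So sub = [2, 7, 1]. sub has length 3. The slice sub[::3] selects indices [0] (0->2), giving [2].

[2]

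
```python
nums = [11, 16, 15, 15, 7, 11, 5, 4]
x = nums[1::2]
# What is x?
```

nums has length 8. The slice nums[1::2] selects indices [1, 3, 5, 7] (1->16, 3->15, 5->11, 7->4), giving [16, 15, 11, 4].

[16, 15, 11, 4]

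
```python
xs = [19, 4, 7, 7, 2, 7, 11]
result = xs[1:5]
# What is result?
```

xs has length 7. The slice xs[1:5] selects indices [1, 2, 3, 4] (1->4, 2->7, 3->7, 4->2), giving [4, 7, 7, 2].

[4, 7, 7, 2]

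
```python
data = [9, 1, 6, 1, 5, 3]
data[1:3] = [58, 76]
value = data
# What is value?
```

data starts as [9, 1, 6, 1, 5, 3] (length 6). The slice data[1:3] covers indices [1, 2] with values [1, 6]. Replacing that slice with [58, 76] (same length) produces [9, 58, 76, 1, 5, 3].

[9, 58, 76, 1, 5, 3]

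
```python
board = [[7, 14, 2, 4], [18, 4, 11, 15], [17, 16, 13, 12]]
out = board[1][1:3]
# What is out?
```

board[1] = [18, 4, 11, 15]. board[1] has length 4. The slice board[1][1:3] selects indices [1, 2] (1->4, 2->11), giving [4, 11].

[4, 11]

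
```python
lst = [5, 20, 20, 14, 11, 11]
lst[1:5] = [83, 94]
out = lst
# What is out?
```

lst starts as [5, 20, 20, 14, 11, 11] (length 6). The slice lst[1:5] covers indices [1, 2, 3, 4] with values [20, 20, 14, 11]. Replacing that slice with [83, 94] (different length) produces [5, 83, 94, 11].

[5, 83, 94, 11]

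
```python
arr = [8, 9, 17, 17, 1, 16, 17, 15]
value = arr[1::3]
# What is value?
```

arr has length 8. The slice arr[1::3] selects indices [1, 4, 7] (1->9, 4->1, 7->15), giving [9, 1, 15].

[9, 1, 15]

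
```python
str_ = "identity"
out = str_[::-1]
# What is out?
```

str_ has length 8. The slice str_[::-1] selects indices [7, 6, 5, 4, 3, 2, 1, 0] (7->'y', 6->'t', 5->'i', 4->'t', 3->'n', 2->'e', 1->'d', 0->'i'), giving 'ytitnedi'.

'ytitnedi'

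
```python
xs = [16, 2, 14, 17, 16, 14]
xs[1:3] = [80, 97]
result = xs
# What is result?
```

xs starts as [16, 2, 14, 17, 16, 14] (length 6). The slice xs[1:3] covers indices [1, 2] with values [2, 14]. Replacing that slice with [80, 97] (same length) produces [16, 80, 97, 17, 16, 14].

[16, 80, 97, 17, 16, 14]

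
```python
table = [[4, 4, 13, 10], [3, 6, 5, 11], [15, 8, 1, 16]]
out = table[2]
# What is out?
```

table has 3 rows. Row 2 is [15, 8, 1, 16].

[15, 8, 1, 16]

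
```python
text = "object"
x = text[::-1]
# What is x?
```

text has length 6. The slice text[::-1] selects indices [5, 4, 3, 2, 1, 0] (5->'t', 4->'c', 3->'e', 2->'j', 1->'b', 0->'o'), giving 'tcejbo'.

'tcejbo'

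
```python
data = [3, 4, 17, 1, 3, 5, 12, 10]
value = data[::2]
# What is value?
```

data has length 8. The slice data[::2] selects indices [0, 2, 4, 6] (0->3, 2->17, 4->3, 6->12), giving [3, 17, 3, 12].

[3, 17, 3, 12]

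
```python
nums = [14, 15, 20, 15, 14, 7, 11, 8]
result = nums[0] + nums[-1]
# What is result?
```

nums has length 8. nums[0] = 14.
nums has length 8. Negative index -1 maps to positive index 8 + (-1) = 7. nums[7] = 8.
Sum: 14 + 8 = 22.

22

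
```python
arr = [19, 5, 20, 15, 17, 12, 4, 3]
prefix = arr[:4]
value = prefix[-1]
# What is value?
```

arr has length 8. The slice arr[:4] selects indices [0, 1, 2, 3] (0->19, 1->5, 2->20, 3->15), giving [19, 5, 20, 15]. So prefix = [19, 5, 20, 15]. Then prefix[-1] = 15.

15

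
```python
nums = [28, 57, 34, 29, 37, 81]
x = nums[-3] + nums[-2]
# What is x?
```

nums has length 6. Negative index -3 maps to positive index 6 + (-3) = 3. nums[3] = 29.
nums has length 6. Negative index -2 maps to positive index 6 + (-2) = 4. nums[4] = 37.
Sum: 29 + 37 = 66.

66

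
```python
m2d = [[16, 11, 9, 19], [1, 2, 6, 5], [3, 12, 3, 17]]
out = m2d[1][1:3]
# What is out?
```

m2d[1] = [1, 2, 6, 5]. m2d[1] has length 4. The slice m2d[1][1:3] selects indices [1, 2] (1->2, 2->6), giving [2, 6].

[2, 6]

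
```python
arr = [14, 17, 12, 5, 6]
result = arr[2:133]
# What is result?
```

arr has length 5. The slice arr[2:133] selects indices [2, 3, 4] (2->12, 3->5, 4->6), giving [12, 5, 6].

[12, 5, 6]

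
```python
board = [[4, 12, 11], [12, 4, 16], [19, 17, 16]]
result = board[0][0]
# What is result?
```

board[0] = [4, 12, 11]. Taking column 0 of that row yields 4.

4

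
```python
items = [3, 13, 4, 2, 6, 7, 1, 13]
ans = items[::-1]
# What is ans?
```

items has length 8. The slice items[::-1] selects indices [7, 6, 5, 4, 3, 2, 1, 0] (7->13, 6->1, 5->7, 4->6, 3->2, 2->4, 1->13, 0->3), giving [13, 1, 7, 6, 2, 4, 13, 3].

[13, 1, 7, 6, 2, 4, 13, 3]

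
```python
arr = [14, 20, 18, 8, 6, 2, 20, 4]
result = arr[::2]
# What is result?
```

arr has length 8. The slice arr[::2] selects indices [0, 2, 4, 6] (0->14, 2->18, 4->6, 6->20), giving [14, 18, 6, 20].

[14, 18, 6, 20]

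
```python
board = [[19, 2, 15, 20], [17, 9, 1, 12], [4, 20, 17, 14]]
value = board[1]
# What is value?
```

board has 3 rows. Row 1 is [17, 9, 1, 12].

[17, 9, 1, 12]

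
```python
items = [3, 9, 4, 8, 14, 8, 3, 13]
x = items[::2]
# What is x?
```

items has length 8. The slice items[::2] selects indices [0, 2, 4, 6] (0->3, 2->4, 4->14, 6->3), giving [3, 4, 14, 3].

[3, 4, 14, 3]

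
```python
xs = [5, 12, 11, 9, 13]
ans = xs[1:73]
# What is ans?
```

xs has length 5. The slice xs[1:73] selects indices [1, 2, 3, 4] (1->12, 2->11, 3->9, 4->13), giving [12, 11, 9, 13].

[12, 11, 9, 13]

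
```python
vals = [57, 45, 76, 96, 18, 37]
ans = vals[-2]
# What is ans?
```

vals has length 6. Negative index -2 maps to positive index 6 + (-2) = 4. vals[4] = 18.

18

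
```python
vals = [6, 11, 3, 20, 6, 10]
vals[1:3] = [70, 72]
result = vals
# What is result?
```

vals starts as [6, 11, 3, 20, 6, 10] (length 6). The slice vals[1:3] covers indices [1, 2] with values [11, 3]. Replacing that slice with [70, 72] (same length) produces [6, 70, 72, 20, 6, 10].

[6, 70, 72, 20, 6, 10]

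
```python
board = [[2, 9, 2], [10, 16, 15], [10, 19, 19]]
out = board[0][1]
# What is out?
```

board[0] = [2, 9, 2]. Taking column 1 of that row yields 9.

9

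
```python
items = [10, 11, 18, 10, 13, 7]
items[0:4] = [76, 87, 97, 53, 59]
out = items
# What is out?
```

items starts as [10, 11, 18, 10, 13, 7] (length 6). The slice items[0:4] covers indices [0, 1, 2, 3] with values [10, 11, 18, 10]. Replacing that slice with [76, 87, 97, 53, 59] (different length) produces [76, 87, 97, 53, 59, 13, 7].

[76, 87, 97, 53, 59, 13, 7]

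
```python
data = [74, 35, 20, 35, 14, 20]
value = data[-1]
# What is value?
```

data has length 6. Negative index -1 maps to positive index 6 + (-1) = 5. data[5] = 20.

20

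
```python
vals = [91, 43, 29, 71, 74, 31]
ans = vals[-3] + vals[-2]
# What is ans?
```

vals has length 6. Negative index -3 maps to positive index 6 + (-3) = 3. vals[3] = 71.
vals has length 6. Negative index -2 maps to positive index 6 + (-2) = 4. vals[4] = 74.
Sum: 71 + 74 = 145.

145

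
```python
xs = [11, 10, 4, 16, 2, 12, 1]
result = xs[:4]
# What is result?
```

xs has length 7. The slice xs[:4] selects indices [0, 1, 2, 3] (0->11, 1->10, 2->4, 3->16), giving [11, 10, 4, 16].

[11, 10, 4, 16]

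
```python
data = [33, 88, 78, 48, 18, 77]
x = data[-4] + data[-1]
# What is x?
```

data has length 6. Negative index -4 maps to positive index 6 + (-4) = 2. data[2] = 78.
data has length 6. Negative index -1 maps to positive index 6 + (-1) = 5. data[5] = 77.
Sum: 78 + 77 = 155.

155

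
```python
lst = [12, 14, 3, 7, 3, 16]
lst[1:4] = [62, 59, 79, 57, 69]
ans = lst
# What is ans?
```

lst starts as [12, 14, 3, 7, 3, 16] (length 6). The slice lst[1:4] covers indices [1, 2, 3] with values [14, 3, 7]. Replacing that slice with [62, 59, 79, 57, 69] (different length) produces [12, 62, 59, 79, 57, 69, 3, 16].

[12, 62, 59, 79, 57, 69, 3, 16]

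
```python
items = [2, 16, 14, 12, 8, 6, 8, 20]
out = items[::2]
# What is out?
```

items has length 8. The slice items[::2] selects indices [0, 2, 4, 6] (0->2, 2->14, 4->8, 6->8), giving [2, 14, 8, 8].

[2, 14, 8, 8]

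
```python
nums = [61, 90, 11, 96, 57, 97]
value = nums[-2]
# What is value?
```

nums has length 6. Negative index -2 maps to positive index 6 + (-2) = 4. nums[4] = 57.

57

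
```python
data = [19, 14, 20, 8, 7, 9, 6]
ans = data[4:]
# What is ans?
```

data has length 7. The slice data[4:] selects indices [4, 5, 6] (4->7, 5->9, 6->6), giving [7, 9, 6].

[7, 9, 6]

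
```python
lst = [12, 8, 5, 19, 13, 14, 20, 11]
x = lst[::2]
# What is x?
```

lst has length 8. The slice lst[::2] selects indices [0, 2, 4, 6] (0->12, 2->5, 4->13, 6->20), giving [12, 5, 13, 20].

[12, 5, 13, 20]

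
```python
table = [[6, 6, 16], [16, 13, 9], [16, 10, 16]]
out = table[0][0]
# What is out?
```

table[0] = [6, 6, 16]. Taking column 0 of that row yields 6.

6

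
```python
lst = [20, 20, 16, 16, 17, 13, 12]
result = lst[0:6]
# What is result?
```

lst has length 7. The slice lst[0:6] selects indices [0, 1, 2, 3, 4, 5] (0->20, 1->20, 2->16, 3->16, 4->17, 5->13), giving [20, 20, 16, 16, 17, 13].

[20, 20, 16, 16, 17, 13]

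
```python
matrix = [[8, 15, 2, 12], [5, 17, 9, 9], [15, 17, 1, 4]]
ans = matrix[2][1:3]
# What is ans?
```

matrix[2] = [15, 17, 1, 4]. matrix[2] has length 4. The slice matrix[2][1:3] selects indices [1, 2] (1->17, 2->1), giving [17, 1].

[17, 1]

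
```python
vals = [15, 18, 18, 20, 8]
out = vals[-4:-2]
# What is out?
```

vals has length 5. The slice vals[-4:-2] selects indices [1, 2] (1->18, 2->18), giving [18, 18].

[18, 18]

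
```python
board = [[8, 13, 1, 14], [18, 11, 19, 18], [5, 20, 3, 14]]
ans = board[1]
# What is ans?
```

board has 3 rows. Row 1 is [18, 11, 19, 18].

[18, 11, 19, 18]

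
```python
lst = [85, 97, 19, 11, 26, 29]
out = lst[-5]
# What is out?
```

lst has length 6. Negative index -5 maps to positive index 6 + (-5) = 1. lst[1] = 97.

97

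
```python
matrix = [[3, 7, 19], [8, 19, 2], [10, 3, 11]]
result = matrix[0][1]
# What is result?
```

matrix[0] = [3, 7, 19]. Taking column 1 of that row yields 7.

7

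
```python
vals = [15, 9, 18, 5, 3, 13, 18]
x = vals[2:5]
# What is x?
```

vals has length 7. The slice vals[2:5] selects indices [2, 3, 4] (2->18, 3->5, 4->3), giving [18, 5, 3].

[18, 5, 3]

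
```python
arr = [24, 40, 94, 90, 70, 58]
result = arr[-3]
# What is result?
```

arr has length 6. Negative index -3 maps to positive index 6 + (-3) = 3. arr[3] = 90.

90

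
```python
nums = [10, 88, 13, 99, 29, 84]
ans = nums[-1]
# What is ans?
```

nums has length 6. Negative index -1 maps to positive index 6 + (-1) = 5. nums[5] = 84.

84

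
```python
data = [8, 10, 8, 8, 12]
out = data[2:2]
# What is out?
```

data has length 5. The slice data[2:2] resolves to an empty index range, so the result is [].

[]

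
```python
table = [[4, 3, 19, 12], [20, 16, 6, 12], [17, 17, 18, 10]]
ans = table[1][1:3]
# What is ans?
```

table[1] = [20, 16, 6, 12]. table[1] has length 4. The slice table[1][1:3] selects indices [1, 2] (1->16, 2->6), giving [16, 6].

[16, 6]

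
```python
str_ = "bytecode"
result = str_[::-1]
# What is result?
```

str_ has length 8. The slice str_[::-1] selects indices [7, 6, 5, 4, 3, 2, 1, 0] (7->'e', 6->'d', 5->'o', 4->'c', 3->'e', 2->'t', 1->'y', 0->'b'), giving 'edocetyb'.

'edocetyb'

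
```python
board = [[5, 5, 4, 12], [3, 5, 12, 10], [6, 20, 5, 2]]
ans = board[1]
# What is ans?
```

board has 3 rows. Row 1 is [3, 5, 12, 10].

[3, 5, 12, 10]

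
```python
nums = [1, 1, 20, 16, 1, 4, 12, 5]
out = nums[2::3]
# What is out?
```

nums has length 8. The slice nums[2::3] selects indices [2, 5] (2->20, 5->4), giving [20, 4].

[20, 4]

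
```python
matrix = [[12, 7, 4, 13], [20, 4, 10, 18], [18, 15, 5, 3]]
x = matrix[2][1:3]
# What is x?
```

matrix[2] = [18, 15, 5, 3]. matrix[2] has length 4. The slice matrix[2][1:3] selects indices [1, 2] (1->15, 2->5), giving [15, 5].

[15, 5]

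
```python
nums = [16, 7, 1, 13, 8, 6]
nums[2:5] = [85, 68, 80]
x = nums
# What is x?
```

nums starts as [16, 7, 1, 13, 8, 6] (length 6). The slice nums[2:5] covers indices [2, 3, 4] with values [1, 13, 8]. Replacing that slice with [85, 68, 80] (same length) produces [16, 7, 85, 68, 80, 6].

[16, 7, 85, 68, 80, 6]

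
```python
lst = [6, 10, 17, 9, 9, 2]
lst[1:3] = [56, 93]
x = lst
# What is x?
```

lst starts as [6, 10, 17, 9, 9, 2] (length 6). The slice lst[1:3] covers indices [1, 2] with values [10, 17]. Replacing that slice with [56, 93] (same length) produces [6, 56, 93, 9, 9, 2].

[6, 56, 93, 9, 9, 2]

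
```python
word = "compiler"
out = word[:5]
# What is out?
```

word has length 8. The slice word[:5] selects indices [0, 1, 2, 3, 4] (0->'c', 1->'o', 2->'m', 3->'p', 4->'i'), giving 'compi'.

'compi'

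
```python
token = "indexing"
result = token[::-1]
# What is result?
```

token has length 8. The slice token[::-1] selects indices [7, 6, 5, 4, 3, 2, 1, 0] (7->'g', 6->'n', 5->'i', 4->'x', 3->'e', 2->'d', 1->'n', 0->'i'), giving 'gnixedni'.

'gnixedni'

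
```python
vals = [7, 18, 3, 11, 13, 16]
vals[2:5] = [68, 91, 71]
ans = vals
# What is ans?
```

vals starts as [7, 18, 3, 11, 13, 16] (length 6). The slice vals[2:5] covers indices [2, 3, 4] with values [3, 11, 13]. Replacing that slice with [68, 91, 71] (same length) produces [7, 18, 68, 91, 71, 16].

[7, 18, 68, 91, 71, 16]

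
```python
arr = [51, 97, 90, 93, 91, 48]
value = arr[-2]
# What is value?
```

arr has length 6. Negative index -2 maps to positive index 6 + (-2) = 4. arr[4] = 91.

91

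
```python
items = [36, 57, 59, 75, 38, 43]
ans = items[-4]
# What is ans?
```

items has length 6. Negative index -4 maps to positive index 6 + (-4) = 2. items[2] = 59.

59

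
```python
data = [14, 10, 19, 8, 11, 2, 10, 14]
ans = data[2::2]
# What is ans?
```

data has length 8. The slice data[2::2] selects indices [2, 4, 6] (2->19, 4->11, 6->10), giving [19, 11, 10].

[19, 11, 10]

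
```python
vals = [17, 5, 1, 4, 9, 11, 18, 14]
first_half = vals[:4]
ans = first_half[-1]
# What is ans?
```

vals has length 8. The slice vals[:4] selects indices [0, 1, 2, 3] (0->17, 1->5, 2->1, 3->4), giving [17, 5, 1, 4]. So first_half = [17, 5, 1, 4]. Then first_half[-1] = 4.

4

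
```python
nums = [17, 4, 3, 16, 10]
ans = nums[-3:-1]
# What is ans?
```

nums has length 5. The slice nums[-3:-1] selects indices [2, 3] (2->3, 3->16), giving [3, 16].

[3, 16]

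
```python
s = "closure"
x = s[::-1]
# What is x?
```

s has length 7. The slice s[::-1] selects indices [6, 5, 4, 3, 2, 1, 0] (6->'e', 5->'r', 4->'u', 3->'s', 2->'o', 1->'l', 0->'c'), giving 'erusolc'.

'erusolc'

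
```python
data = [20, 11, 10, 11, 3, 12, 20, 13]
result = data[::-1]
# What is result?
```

data has length 8. The slice data[::-1] selects indices [7, 6, 5, 4, 3, 2, 1, 0] (7->13, 6->20, 5->12, 4->3, 3->11, 2->10, 1->11, 0->20), giving [13, 20, 12, 3, 11, 10, 11, 20].

[13, 20, 12, 3, 11, 10, 11, 20]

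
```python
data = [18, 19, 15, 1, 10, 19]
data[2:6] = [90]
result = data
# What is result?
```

data starts as [18, 19, 15, 1, 10, 19] (length 6). The slice data[2:6] covers indices [2, 3, 4, 5] with values [15, 1, 10, 19]. Replacing that slice with [90] (different length) produces [18, 19, 90].

[18, 19, 90]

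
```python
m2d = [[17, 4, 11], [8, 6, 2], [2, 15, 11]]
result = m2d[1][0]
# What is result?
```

m2d[1] = [8, 6, 2]. Taking column 0 of that row yields 8.

8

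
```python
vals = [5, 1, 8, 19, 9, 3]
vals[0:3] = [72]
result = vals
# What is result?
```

vals starts as [5, 1, 8, 19, 9, 3] (length 6). The slice vals[0:3] covers indices [0, 1, 2] with values [5, 1, 8]. Replacing that slice with [72] (different length) produces [72, 19, 9, 3].

[72, 19, 9, 3]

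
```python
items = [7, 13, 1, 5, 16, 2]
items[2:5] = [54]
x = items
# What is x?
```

items starts as [7, 13, 1, 5, 16, 2] (length 6). The slice items[2:5] covers indices [2, 3, 4] with values [1, 5, 16]. Replacing that slice with [54] (different length) produces [7, 13, 54, 2].

[7, 13, 54, 2]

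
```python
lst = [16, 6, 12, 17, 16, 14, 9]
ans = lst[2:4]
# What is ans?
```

lst has length 7. The slice lst[2:4] selects indices [2, 3] (2->12, 3->17), giving [12, 17].

[12, 17]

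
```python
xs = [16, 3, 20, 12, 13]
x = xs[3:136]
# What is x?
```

xs has length 5. The slice xs[3:136] selects indices [3, 4] (3->12, 4->13), giving [12, 13].

[12, 13]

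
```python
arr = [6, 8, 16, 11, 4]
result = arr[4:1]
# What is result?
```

arr has length 5. The slice arr[4:1] resolves to an empty index range, so the result is [].

[]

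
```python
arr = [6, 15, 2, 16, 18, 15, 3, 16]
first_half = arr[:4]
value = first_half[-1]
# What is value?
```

arr has length 8. The slice arr[:4] selects indices [0, 1, 2, 3] (0->6, 1->15, 2->2, 3->16), giving [6, 15, 2, 16]. So first_half = [6, 15, 2, 16]. Then first_half[-1] = 16.

16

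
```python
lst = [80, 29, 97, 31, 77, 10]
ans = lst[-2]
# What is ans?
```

lst has length 6. Negative index -2 maps to positive index 6 + (-2) = 4. lst[4] = 77.

77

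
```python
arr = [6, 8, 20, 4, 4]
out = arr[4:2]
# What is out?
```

arr has length 5. The slice arr[4:2] resolves to an empty index range, so the result is [].

[]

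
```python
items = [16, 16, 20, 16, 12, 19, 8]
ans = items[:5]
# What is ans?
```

items has length 7. The slice items[:5] selects indices [0, 1, 2, 3, 4] (0->16, 1->16, 2->20, 3->16, 4->12), giving [16, 16, 20, 16, 12].

[16, 16, 20, 16, 12]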